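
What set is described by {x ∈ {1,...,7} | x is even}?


Checking each candidate:
Condition: even numbers in {1,...,7}
Result = {2, 4, 6}

{2, 4, 6}


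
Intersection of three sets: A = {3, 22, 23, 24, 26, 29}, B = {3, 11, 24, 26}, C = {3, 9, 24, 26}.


A ∩ B = {3, 24, 26}
(A ∩ B) ∩ C = {3, 24, 26}

A ∩ B ∩ C = {3, 24, 26}


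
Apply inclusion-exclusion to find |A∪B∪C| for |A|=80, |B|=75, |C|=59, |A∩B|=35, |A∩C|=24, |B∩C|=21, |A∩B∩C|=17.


|A∪B∪C| = |A|+|B|+|C| - |A∩B|-|A∩C|-|B∩C| + |A∩B∩C|
= 80+75+59 - 35-24-21 + 17
= 214 - 80 + 17
= 151

|A ∪ B ∪ C| = 151


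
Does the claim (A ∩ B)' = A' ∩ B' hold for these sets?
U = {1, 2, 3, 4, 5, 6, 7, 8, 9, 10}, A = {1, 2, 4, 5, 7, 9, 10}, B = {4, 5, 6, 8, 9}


LHS: A ∩ B = {4, 5, 9}
(A ∩ B)' = U \ (A ∩ B) = {1, 2, 3, 6, 7, 8, 10}
A' = {3, 6, 8}, B' = {1, 2, 3, 7, 10}
Claimed RHS: A' ∩ B' = {3}
Identity is INVALID: LHS = {1, 2, 3, 6, 7, 8, 10} but the RHS claimed here equals {3}. The correct form is (A ∩ B)' = A' ∪ B'.

Identity is invalid: (A ∩ B)' = {1, 2, 3, 6, 7, 8, 10} but A' ∩ B' = {3}. The correct De Morgan law is (A ∩ B)' = A' ∪ B'.


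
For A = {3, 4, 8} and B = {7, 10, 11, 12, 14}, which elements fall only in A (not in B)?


A = {3, 4, 8}
B = {7, 10, 11, 12, 14}
Region: only in A (not in B)
Elements: {3, 4, 8}

Elements only in A (not in B): {3, 4, 8}


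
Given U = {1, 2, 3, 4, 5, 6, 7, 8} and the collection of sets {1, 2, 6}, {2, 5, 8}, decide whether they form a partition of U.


A partition requires: (1) non-empty parts, (2) pairwise disjoint, (3) union = U
Parts: {1, 2, 6}, {2, 5, 8}
Union of parts: {1, 2, 5, 6, 8}
U = {1, 2, 3, 4, 5, 6, 7, 8}
All non-empty? True
Pairwise disjoint? False
Covers U? False

No, not a valid partition


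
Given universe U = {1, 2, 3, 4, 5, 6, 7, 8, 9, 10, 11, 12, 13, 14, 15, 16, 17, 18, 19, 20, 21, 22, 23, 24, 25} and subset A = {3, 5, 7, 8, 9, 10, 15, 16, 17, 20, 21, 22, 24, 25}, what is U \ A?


Aᶜ = U \ A = elements in U but not in A
U = {1, 2, 3, 4, 5, 6, 7, 8, 9, 10, 11, 12, 13, 14, 15, 16, 17, 18, 19, 20, 21, 22, 23, 24, 25}
A = {3, 5, 7, 8, 9, 10, 15, 16, 17, 20, 21, 22, 24, 25}
Aᶜ = {1, 2, 4, 6, 11, 12, 13, 14, 18, 19, 23}

Aᶜ = {1, 2, 4, 6, 11, 12, 13, 14, 18, 19, 23}


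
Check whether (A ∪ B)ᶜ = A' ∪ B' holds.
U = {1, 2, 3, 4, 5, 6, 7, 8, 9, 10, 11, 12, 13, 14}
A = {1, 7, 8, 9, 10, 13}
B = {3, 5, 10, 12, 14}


LHS: A ∪ B = {1, 3, 5, 7, 8, 9, 10, 12, 13, 14}
(A ∪ B)' = U \ (A ∪ B) = {2, 4, 6, 11}
A' = {2, 3, 4, 5, 6, 11, 12, 14}, B' = {1, 2, 4, 6, 7, 8, 9, 11, 13}
Claimed RHS: A' ∪ B' = {1, 2, 3, 4, 5, 6, 7, 8, 9, 11, 12, 13, 14}
Identity is INVALID: LHS = {2, 4, 6, 11} but the RHS claimed here equals {1, 2, 3, 4, 5, 6, 7, 8, 9, 11, 12, 13, 14}. The correct form is (A ∪ B)' = A' ∩ B'.

Identity is invalid: (A ∪ B)' = {2, 4, 6, 11} but A' ∪ B' = {1, 2, 3, 4, 5, 6, 7, 8, 9, 11, 12, 13, 14}. The correct De Morgan law is (A ∪ B)' = A' ∩ B'.


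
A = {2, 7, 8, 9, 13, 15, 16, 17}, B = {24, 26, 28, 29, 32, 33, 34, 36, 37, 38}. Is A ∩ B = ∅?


Disjoint means A ∩ B = ∅.
A ∩ B = ∅
A ∩ B = ∅, so A and B are disjoint.

Yes, A and B are disjoint


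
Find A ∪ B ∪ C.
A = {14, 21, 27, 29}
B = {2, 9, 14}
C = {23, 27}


A ∪ B = {2, 9, 14, 21, 27, 29}
(A ∪ B) ∪ C = {2, 9, 14, 21, 23, 27, 29}

A ∪ B ∪ C = {2, 9, 14, 21, 23, 27, 29}


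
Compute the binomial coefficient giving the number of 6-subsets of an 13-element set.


C(n,k) = n! / (k!(n-k)!)
C(13,6) = 13! / (6!7!)
= 1716

C(13,6) = 1716


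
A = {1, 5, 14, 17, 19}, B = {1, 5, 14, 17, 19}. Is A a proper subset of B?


A ⊂ B requires: A ⊆ B AND A ≠ B.
A ⊆ B? Yes
A = B? Yes
A = B, so A is not a PROPER subset.

No, A is not a proper subset of B


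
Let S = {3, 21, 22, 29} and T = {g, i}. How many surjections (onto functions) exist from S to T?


n = |S| = 4, k = |T| = 2. Surjections via inclusion-exclusion:
S(n,k) = Σ(-1)^i × C(k,i) × (k-i)^n, i=0 to k
i=0: (-1)^0×C(2,0)×2^4 = 16
i=1: (-1)^1×C(2,1)×1^4 = -2
i=2: (-1)^2×C(2,2)×0^4 = 0
Total = 14

Number of surjections = 14


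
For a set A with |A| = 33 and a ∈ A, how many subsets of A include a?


Subsets of A containing a correspond to subsets of A \ {a}, which has 32 elements.
Count = 2^(n-1) = 2^32
= 4294967296

Number of subsets containing a = 4294967296


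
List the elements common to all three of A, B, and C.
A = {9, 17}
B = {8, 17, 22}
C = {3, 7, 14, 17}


A ∩ B = {17}
(A ∩ B) ∩ C = {17}

A ∩ B ∩ C = {17}


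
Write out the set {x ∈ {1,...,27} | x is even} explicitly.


Checking each candidate:
Condition: even numbers in {1,...,27}
Result = {2, 4, 6, 8, 10, 12, 14, 16, 18, 20, 22, 24, 26}

{2, 4, 6, 8, 10, 12, 14, 16, 18, 20, 22, 24, 26}


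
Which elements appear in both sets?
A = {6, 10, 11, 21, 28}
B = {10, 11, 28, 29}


A ∩ B = elements in both A and B
A = {6, 10, 11, 21, 28}
B = {10, 11, 28, 29}
A ∩ B = {10, 11, 28}

A ∩ B = {10, 11, 28}


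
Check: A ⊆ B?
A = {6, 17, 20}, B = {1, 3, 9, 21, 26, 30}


A ⊆ B means every element of A is in B.
Elements in A not in B: {6, 17, 20}
So A ⊄ B.

No, A ⊄ B


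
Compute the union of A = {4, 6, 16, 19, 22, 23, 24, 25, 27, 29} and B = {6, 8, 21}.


A ∪ B = all elements in A or B (or both)
A = {4, 6, 16, 19, 22, 23, 24, 25, 27, 29}
B = {6, 8, 21}
A ∪ B = {4, 6, 8, 16, 19, 21, 22, 23, 24, 25, 27, 29}

A ∪ B = {4, 6, 8, 16, 19, 21, 22, 23, 24, 25, 27, 29}


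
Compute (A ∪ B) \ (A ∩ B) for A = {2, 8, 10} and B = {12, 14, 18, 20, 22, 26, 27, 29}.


A △ B = (A \ B) ∪ (B \ A) = elements in exactly one of A or B
A \ B = {2, 8, 10}
B \ A = {12, 14, 18, 20, 22, 26, 27, 29}
A △ B = {2, 8, 10, 12, 14, 18, 20, 22, 26, 27, 29}

A △ B = {2, 8, 10, 12, 14, 18, 20, 22, 26, 27, 29}


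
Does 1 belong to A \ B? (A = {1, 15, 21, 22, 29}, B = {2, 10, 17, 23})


A = {1, 15, 21, 22, 29}, B = {2, 10, 17, 23}
A \ B = elements in A but not in B
A \ B = {1, 15, 21, 22, 29}
Checking if 1 ∈ A \ B
1 is in A \ B → True

1 ∈ A \ B


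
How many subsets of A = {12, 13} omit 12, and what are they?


A subset of A that omits 12 is a subset of A \ {12}, so there are 2^(n-1) = 2^1 = 2 of them.
Subsets excluding 12: ∅, {13}

Subsets excluding 12 (2 total): ∅, {13}


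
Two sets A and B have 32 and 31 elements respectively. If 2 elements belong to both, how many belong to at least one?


|A ∪ B| = |A| + |B| - |A ∩ B|
= 32 + 31 - 2
= 61

|A ∪ B| = 61


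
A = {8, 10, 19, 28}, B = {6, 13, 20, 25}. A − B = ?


A \ B = elements in A but not in B
A = {8, 10, 19, 28}
B = {6, 13, 20, 25}
Remove from A any elements in B
A \ B = {8, 10, 19, 28}

A \ B = {8, 10, 19, 28}


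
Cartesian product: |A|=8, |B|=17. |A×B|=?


|A × B| = |A| × |B|
= 8 × 17
= 136

|A × B| = 136


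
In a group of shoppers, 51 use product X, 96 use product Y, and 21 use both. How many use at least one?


|A ∪ B| = |A| + |B| - |A ∩ B|
= 51 + 96 - 21
= 126

|A ∪ B| = 126


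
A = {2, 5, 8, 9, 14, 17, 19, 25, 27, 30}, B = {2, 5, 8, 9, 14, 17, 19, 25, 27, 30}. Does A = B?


Two sets are equal iff they have exactly the same elements.
A = {2, 5, 8, 9, 14, 17, 19, 25, 27, 30}
B = {2, 5, 8, 9, 14, 17, 19, 25, 27, 30}
Same elements → A = B

Yes, A = B


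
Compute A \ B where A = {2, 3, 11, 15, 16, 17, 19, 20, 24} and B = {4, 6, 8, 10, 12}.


A \ B = elements in A but not in B
A = {2, 3, 11, 15, 16, 17, 19, 20, 24}
B = {4, 6, 8, 10, 12}
Remove from A any elements in B
A \ B = {2, 3, 11, 15, 16, 17, 19, 20, 24}

A \ B = {2, 3, 11, 15, 16, 17, 19, 20, 24}


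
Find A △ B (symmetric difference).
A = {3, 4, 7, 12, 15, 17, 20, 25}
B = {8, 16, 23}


A △ B = (A \ B) ∪ (B \ A) = elements in exactly one of A or B
A \ B = {3, 4, 7, 12, 15, 17, 20, 25}
B \ A = {8, 16, 23}
A △ B = {3, 4, 7, 8, 12, 15, 16, 17, 20, 23, 25}

A △ B = {3, 4, 7, 8, 12, 15, 16, 17, 20, 23, 25}


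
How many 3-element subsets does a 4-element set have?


C(n,k) = n! / (k!(n-k)!)
C(4,3) = 4! / (3!1!)
= 4

C(4,3) = 4


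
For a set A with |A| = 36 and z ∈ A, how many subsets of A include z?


Subsets of A containing z correspond to subsets of A \ {z}, which has 35 elements.
Count = 2^(n-1) = 2^35
= 34359738368

Number of subsets containing z = 34359738368


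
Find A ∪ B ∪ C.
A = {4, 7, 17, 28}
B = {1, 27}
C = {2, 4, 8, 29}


A ∪ B = {1, 4, 7, 17, 27, 28}
(A ∪ B) ∪ C = {1, 2, 4, 7, 8, 17, 27, 28, 29}

A ∪ B ∪ C = {1, 2, 4, 7, 8, 17, 27, 28, 29}


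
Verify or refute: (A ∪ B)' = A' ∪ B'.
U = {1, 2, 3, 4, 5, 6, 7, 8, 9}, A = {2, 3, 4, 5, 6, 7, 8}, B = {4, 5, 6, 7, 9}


LHS: A ∪ B = {2, 3, 4, 5, 6, 7, 8, 9}
(A ∪ B)' = U \ (A ∪ B) = {1}
A' = {1, 9}, B' = {1, 2, 3, 8}
Claimed RHS: A' ∪ B' = {1, 2, 3, 8, 9}
Identity is INVALID: LHS = {1} but the RHS claimed here equals {1, 2, 3, 8, 9}. The correct form is (A ∪ B)' = A' ∩ B'.

Identity is invalid: (A ∪ B)' = {1} but A' ∪ B' = {1, 2, 3, 8, 9}. The correct De Morgan law is (A ∪ B)' = A' ∩ B'.


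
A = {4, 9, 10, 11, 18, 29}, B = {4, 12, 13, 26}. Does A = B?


Two sets are equal iff they have exactly the same elements.
A = {4, 9, 10, 11, 18, 29}
B = {4, 12, 13, 26}
Differences: {9, 10, 11, 12, 13, 18, 26, 29}
A ≠ B

No, A ≠ B


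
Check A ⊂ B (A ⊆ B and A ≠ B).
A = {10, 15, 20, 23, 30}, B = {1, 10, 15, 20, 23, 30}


A ⊂ B requires: A ⊆ B AND A ≠ B.
A ⊆ B? Yes
A = B? No
A ⊂ B: Yes (A is a proper subset of B)

Yes, A ⊂ B


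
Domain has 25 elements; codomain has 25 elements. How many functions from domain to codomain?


Each of |A| = 25 inputs maps to any of |B| = 25 outputs.
# functions = |B|^|A| = 25^25
= 88817841970012523233890533447265625

Number of functions = 88817841970012523233890533447265625


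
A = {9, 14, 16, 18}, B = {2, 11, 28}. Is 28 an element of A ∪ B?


A = {9, 14, 16, 18}, B = {2, 11, 28}
A ∪ B = all elements in A or B
A ∪ B = {2, 9, 11, 14, 16, 18, 28}
Checking if 28 ∈ A ∪ B
28 is in A ∪ B → True

28 ∈ A ∪ B


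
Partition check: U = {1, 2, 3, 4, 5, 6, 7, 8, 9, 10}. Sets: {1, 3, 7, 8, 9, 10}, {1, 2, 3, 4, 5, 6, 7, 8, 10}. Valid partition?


A partition requires: (1) non-empty parts, (2) pairwise disjoint, (3) union = U
Parts: {1, 3, 7, 8, 9, 10}, {1, 2, 3, 4, 5, 6, 7, 8, 10}
Union of parts: {1, 2, 3, 4, 5, 6, 7, 8, 9, 10}
U = {1, 2, 3, 4, 5, 6, 7, 8, 9, 10}
All non-empty? True
Pairwise disjoint? False
Covers U? True

No, not a valid partition


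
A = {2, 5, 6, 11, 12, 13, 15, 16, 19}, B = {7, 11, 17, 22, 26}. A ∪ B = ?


A ∪ B = all elements in A or B (or both)
A = {2, 5, 6, 11, 12, 13, 15, 16, 19}
B = {7, 11, 17, 22, 26}
A ∪ B = {2, 5, 6, 7, 11, 12, 13, 15, 16, 17, 19, 22, 26}

A ∪ B = {2, 5, 6, 7, 11, 12, 13, 15, 16, 17, 19, 22, 26}


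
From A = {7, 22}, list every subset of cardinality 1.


|A| = 2, so A has C(2,1) = 2 subsets of size 1.
Enumerate by choosing 1 elements from A at a time:
{7}, {22}

1-element subsets (2 total): {7}, {22}


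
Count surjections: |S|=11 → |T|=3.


n = |S| = 11, k = |T| = 3. Surjections via inclusion-exclusion:
S(n,k) = Σ(-1)^i × C(k,i) × (k-i)^n, i=0 to k
i=0: (-1)^0×C(3,0)×3^11 = 177147
i=1: (-1)^1×C(3,1)×2^11 = -6144
i=2: (-1)^2×C(3,2)×1^11 = 3
i=3: (-1)^3×C(3,3)×0^11 = 0
Total = 171006

Number of surjections = 171006


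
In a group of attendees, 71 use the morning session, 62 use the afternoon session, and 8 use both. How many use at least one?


|A ∪ B| = |A| + |B| - |A ∩ B|
= 71 + 62 - 8
= 125

|A ∪ B| = 125


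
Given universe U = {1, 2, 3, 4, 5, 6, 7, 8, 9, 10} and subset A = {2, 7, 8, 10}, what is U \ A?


Aᶜ = U \ A = elements in U but not in A
U = {1, 2, 3, 4, 5, 6, 7, 8, 9, 10}
A = {2, 7, 8, 10}
Aᶜ = {1, 3, 4, 5, 6, 9}

Aᶜ = {1, 3, 4, 5, 6, 9}


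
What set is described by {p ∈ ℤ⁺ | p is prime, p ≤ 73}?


Checking each candidate:
Condition: primes ≤ 73
Result = {2, 3, 5, 7, 11, 13, 17, 19, 23, 29, 31, 37, 41, 43, 47, 53, 59, 61, 67, 71, 73}

{2, 3, 5, 7, 11, 13, 17, 19, 23, 29, 31, 37, 41, 43, 47, 53, 59, 61, 67, 71, 73}


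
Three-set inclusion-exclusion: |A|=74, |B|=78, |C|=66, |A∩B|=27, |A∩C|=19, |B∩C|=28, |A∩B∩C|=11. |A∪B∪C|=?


|A∪B∪C| = |A|+|B|+|C| - |A∩B|-|A∩C|-|B∩C| + |A∩B∩C|
= 74+78+66 - 27-19-28 + 11
= 218 - 74 + 11
= 155

|A ∪ B ∪ C| = 155


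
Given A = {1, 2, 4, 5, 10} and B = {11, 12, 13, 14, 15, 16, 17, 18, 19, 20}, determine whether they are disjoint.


Disjoint means A ∩ B = ∅.
A ∩ B = ∅
A ∩ B = ∅, so A and B are disjoint.

Yes, A and B are disjoint


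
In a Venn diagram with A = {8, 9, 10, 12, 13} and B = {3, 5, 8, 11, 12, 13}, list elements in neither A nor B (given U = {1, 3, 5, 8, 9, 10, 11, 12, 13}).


A = {8, 9, 10, 12, 13}
B = {3, 5, 8, 11, 12, 13}
Region: in neither A nor B (given U = {1, 3, 5, 8, 9, 10, 11, 12, 13})
Elements: {1}

Elements in neither A nor B (given U = {1, 3, 5, 8, 9, 10, 11, 12, 13}): {1}


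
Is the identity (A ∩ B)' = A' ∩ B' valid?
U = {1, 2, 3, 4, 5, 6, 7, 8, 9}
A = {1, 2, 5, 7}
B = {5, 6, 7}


LHS: A ∩ B = {5, 7}
(A ∩ B)' = U \ (A ∩ B) = {1, 2, 3, 4, 6, 8, 9}
A' = {3, 4, 6, 8, 9}, B' = {1, 2, 3, 4, 8, 9}
Claimed RHS: A' ∩ B' = {3, 4, 8, 9}
Identity is INVALID: LHS = {1, 2, 3, 4, 6, 8, 9} but the RHS claimed here equals {3, 4, 8, 9}. The correct form is (A ∩ B)' = A' ∪ B'.

Identity is invalid: (A ∩ B)' = {1, 2, 3, 4, 6, 8, 9} but A' ∩ B' = {3, 4, 8, 9}. The correct De Morgan law is (A ∩ B)' = A' ∪ B'.


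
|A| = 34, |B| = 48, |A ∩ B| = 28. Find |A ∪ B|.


|A ∪ B| = |A| + |B| - |A ∩ B|
= 34 + 48 - 28
= 54

|A ∪ B| = 54


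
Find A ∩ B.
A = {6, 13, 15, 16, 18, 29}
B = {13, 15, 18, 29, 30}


A ∩ B = elements in both A and B
A = {6, 13, 15, 16, 18, 29}
B = {13, 15, 18, 29, 30}
A ∩ B = {13, 15, 18, 29}

A ∩ B = {13, 15, 18, 29}


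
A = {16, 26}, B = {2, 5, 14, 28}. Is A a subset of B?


A ⊆ B means every element of A is in B.
Elements in A not in B: {16, 26}
So A ⊄ B.

No, A ⊄ B


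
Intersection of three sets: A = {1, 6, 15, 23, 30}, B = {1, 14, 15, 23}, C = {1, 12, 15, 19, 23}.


A ∩ B = {1, 15, 23}
(A ∩ B) ∩ C = {1, 15, 23}

A ∩ B ∩ C = {1, 15, 23}


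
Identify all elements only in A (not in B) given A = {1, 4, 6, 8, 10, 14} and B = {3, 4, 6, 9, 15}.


A = {1, 4, 6, 8, 10, 14}
B = {3, 4, 6, 9, 15}
Region: only in A (not in B)
Elements: {1, 8, 10, 14}

Elements only in A (not in B): {1, 8, 10, 14}


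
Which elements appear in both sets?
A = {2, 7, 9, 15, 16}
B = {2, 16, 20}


A ∩ B = elements in both A and B
A = {2, 7, 9, 15, 16}
B = {2, 16, 20}
A ∩ B = {2, 16}

A ∩ B = {2, 16}


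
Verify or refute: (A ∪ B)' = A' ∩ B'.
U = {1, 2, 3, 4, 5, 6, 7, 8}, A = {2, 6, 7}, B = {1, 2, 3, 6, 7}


LHS: A ∪ B = {1, 2, 3, 6, 7}
(A ∪ B)' = U \ (A ∪ B) = {4, 5, 8}
A' = {1, 3, 4, 5, 8}, B' = {4, 5, 8}
Claimed RHS: A' ∩ B' = {4, 5, 8}
Identity is VALID: LHS = RHS = {4, 5, 8} ✓

Identity is valid. (A ∪ B)' = A' ∩ B' = {4, 5, 8}


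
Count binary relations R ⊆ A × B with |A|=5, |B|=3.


A relation from A to B is any subset of A × B.
|A × B| = 5 × 3 = 15
# relations = 2^|A × B| = 2^15 = 32768

Number of relations = 32768


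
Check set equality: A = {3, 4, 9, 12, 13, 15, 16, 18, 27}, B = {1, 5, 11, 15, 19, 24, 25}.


Two sets are equal iff they have exactly the same elements.
A = {3, 4, 9, 12, 13, 15, 16, 18, 27}
B = {1, 5, 11, 15, 19, 24, 25}
Differences: {1, 3, 4, 5, 9, 11, 12, 13, 16, 18, 19, 24, 25, 27}
A ≠ B

No, A ≠ B


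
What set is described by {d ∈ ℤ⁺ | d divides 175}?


Checking each candidate:
Condition: positive divisors of 175
Result = {1, 5, 7, 25, 35, 175}

{1, 5, 7, 25, 35, 175}


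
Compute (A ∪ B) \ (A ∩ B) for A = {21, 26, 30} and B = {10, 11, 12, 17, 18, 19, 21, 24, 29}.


A △ B = (A \ B) ∪ (B \ A) = elements in exactly one of A or B
A \ B = {26, 30}
B \ A = {10, 11, 12, 17, 18, 19, 24, 29}
A △ B = {10, 11, 12, 17, 18, 19, 24, 26, 29, 30}

A △ B = {10, 11, 12, 17, 18, 19, 24, 26, 29, 30}


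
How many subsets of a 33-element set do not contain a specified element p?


Subsets of A avoiding p are subsets of A \ {p}, which has 32 elements.
Count = 2^(n-1) = 2^32
= 4294967296

Number of subsets avoiding p = 4294967296


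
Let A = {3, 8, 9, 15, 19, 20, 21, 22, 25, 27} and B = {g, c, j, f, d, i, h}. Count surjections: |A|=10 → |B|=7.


n = |A| = 10, k = |B| = 7. Surjections via inclusion-exclusion:
S(n,k) = Σ(-1)^i × C(k,i) × (k-i)^n, i=0 to k
i=0: (-1)^0×C(7,0)×7^10 = 282475249
i=1: (-1)^1×C(7,1)×6^10 = -423263232
i=2: (-1)^2×C(7,2)×5^10 = 205078125
i=3: (-1)^3×C(7,3)×4^10 = -36700160
i=4: (-1)^4×C(7,4)×3^10 = 2066715
i=5: (-1)^5×C(7,5)×2^10 = -21504
i=6: (-1)^6×C(7,6)×1^10 = 7
i=7: (-1)^7×C(7,7)×0^10 = 0
Total = 29635200

Number of surjections = 29635200


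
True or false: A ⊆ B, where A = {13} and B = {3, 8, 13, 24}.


A ⊆ B means every element of A is in B.
All elements of A are in B.
So A ⊆ B.

Yes, A ⊆ B


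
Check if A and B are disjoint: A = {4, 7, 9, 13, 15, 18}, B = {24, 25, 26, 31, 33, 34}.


Disjoint means A ∩ B = ∅.
A ∩ B = ∅
A ∩ B = ∅, so A and B are disjoint.

Yes, A and B are disjoint


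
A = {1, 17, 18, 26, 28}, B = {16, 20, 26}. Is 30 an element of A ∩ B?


A = {1, 17, 18, 26, 28}, B = {16, 20, 26}
A ∩ B = elements in both A and B
A ∩ B = {26}
Checking if 30 ∈ A ∩ B
30 is not in A ∩ B → False

30 ∉ A ∩ B


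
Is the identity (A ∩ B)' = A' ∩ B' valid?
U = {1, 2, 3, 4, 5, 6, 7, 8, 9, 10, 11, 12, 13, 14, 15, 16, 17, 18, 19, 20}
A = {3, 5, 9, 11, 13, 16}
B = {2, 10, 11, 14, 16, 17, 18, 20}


LHS: A ∩ B = {11, 16}
(A ∩ B)' = U \ (A ∩ B) = {1, 2, 3, 4, 5, 6, 7, 8, 9, 10, 12, 13, 14, 15, 17, 18, 19, 20}
A' = {1, 2, 4, 6, 7, 8, 10, 12, 14, 15, 17, 18, 19, 20}, B' = {1, 3, 4, 5, 6, 7, 8, 9, 12, 13, 15, 19}
Claimed RHS: A' ∩ B' = {1, 4, 6, 7, 8, 12, 15, 19}
Identity is INVALID: LHS = {1, 2, 3, 4, 5, 6, 7, 8, 9, 10, 12, 13, 14, 15, 17, 18, 19, 20} but the RHS claimed here equals {1, 4, 6, 7, 8, 12, 15, 19}. The correct form is (A ∩ B)' = A' ∪ B'.

Identity is invalid: (A ∩ B)' = {1, 2, 3, 4, 5, 6, 7, 8, 9, 10, 12, 13, 14, 15, 17, 18, 19, 20} but A' ∩ B' = {1, 4, 6, 7, 8, 12, 15, 19}. The correct De Morgan law is (A ∩ B)' = A' ∪ B'.


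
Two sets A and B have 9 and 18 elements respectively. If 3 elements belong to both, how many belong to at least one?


|A ∪ B| = |A| + |B| - |A ∩ B|
= 9 + 18 - 3
= 24

|A ∪ B| = 24


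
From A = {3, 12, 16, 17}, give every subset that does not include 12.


A subset of A that omits 12 is a subset of A \ {12}, so there are 2^(n-1) = 2^3 = 8 of them.
Subsets excluding 12: ∅, {3}, {16}, {17}, {3, 16}, {3, 17}, {16, 17}, {3, 16, 17}

Subsets excluding 12 (8 total): ∅, {3}, {16}, {17}, {3, 16}, {3, 17}, {16, 17}, {3, 16, 17}


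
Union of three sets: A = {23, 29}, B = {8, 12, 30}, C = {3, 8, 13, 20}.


A ∪ B = {8, 12, 23, 29, 30}
(A ∪ B) ∪ C = {3, 8, 12, 13, 20, 23, 29, 30}

A ∪ B ∪ C = {3, 8, 12, 13, 20, 23, 29, 30}


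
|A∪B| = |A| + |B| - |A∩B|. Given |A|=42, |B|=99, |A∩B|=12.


|A ∪ B| = |A| + |B| - |A ∩ B|
= 42 + 99 - 12
= 129

|A ∪ B| = 129


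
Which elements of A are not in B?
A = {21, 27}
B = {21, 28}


A \ B = elements in A but not in B
A = {21, 27}
B = {21, 28}
Remove from A any elements in B
A \ B = {27}

A \ B = {27}


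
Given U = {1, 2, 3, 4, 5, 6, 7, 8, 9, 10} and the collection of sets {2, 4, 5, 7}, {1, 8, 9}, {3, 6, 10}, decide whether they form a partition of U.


A partition requires: (1) non-empty parts, (2) pairwise disjoint, (3) union = U
Parts: {2, 4, 5, 7}, {1, 8, 9}, {3, 6, 10}
Union of parts: {1, 2, 3, 4, 5, 6, 7, 8, 9, 10}
U = {1, 2, 3, 4, 5, 6, 7, 8, 9, 10}
All non-empty? True
Pairwise disjoint? True
Covers U? True

Yes, valid partition


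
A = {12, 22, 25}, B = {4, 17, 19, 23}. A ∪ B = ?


A ∪ B = all elements in A or B (or both)
A = {12, 22, 25}
B = {4, 17, 19, 23}
A ∪ B = {4, 12, 17, 19, 22, 23, 25}

A ∪ B = {4, 12, 17, 19, 22, 23, 25}


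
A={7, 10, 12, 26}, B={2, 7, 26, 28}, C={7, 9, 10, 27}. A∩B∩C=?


A ∩ B = {7, 26}
(A ∩ B) ∩ C = {7}

A ∩ B ∩ C = {7}


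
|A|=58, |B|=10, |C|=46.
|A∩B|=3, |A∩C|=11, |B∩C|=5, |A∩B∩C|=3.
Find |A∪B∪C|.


|A∪B∪C| = |A|+|B|+|C| - |A∩B|-|A∩C|-|B∩C| + |A∩B∩C|
= 58+10+46 - 3-11-5 + 3
= 114 - 19 + 3
= 98

|A ∪ B ∪ C| = 98


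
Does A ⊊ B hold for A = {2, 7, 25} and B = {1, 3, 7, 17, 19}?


A ⊂ B requires: A ⊆ B AND A ≠ B.
A ⊆ B? No
A ⊄ B, so A is not a proper subset.

No, A is not a proper subset of B


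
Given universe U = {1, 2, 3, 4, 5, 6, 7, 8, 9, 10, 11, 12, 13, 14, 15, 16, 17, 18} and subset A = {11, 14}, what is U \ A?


Aᶜ = U \ A = elements in U but not in A
U = {1, 2, 3, 4, 5, 6, 7, 8, 9, 10, 11, 12, 13, 14, 15, 16, 17, 18}
A = {11, 14}
Aᶜ = {1, 2, 3, 4, 5, 6, 7, 8, 9, 10, 12, 13, 15, 16, 17, 18}

Aᶜ = {1, 2, 3, 4, 5, 6, 7, 8, 9, 10, 12, 13, 15, 16, 17, 18}


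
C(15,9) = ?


C(n,k) = n! / (k!(n-k)!)
C(15,9) = 15! / (9!6!)
= 5005

C(15,9) = 5005


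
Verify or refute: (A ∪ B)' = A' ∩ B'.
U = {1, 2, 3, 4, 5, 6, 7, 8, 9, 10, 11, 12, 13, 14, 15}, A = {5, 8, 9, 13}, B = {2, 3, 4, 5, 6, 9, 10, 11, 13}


LHS: A ∪ B = {2, 3, 4, 5, 6, 8, 9, 10, 11, 13}
(A ∪ B)' = U \ (A ∪ B) = {1, 7, 12, 14, 15}
A' = {1, 2, 3, 4, 6, 7, 10, 11, 12, 14, 15}, B' = {1, 7, 8, 12, 14, 15}
Claimed RHS: A' ∩ B' = {1, 7, 12, 14, 15}
Identity is VALID: LHS = RHS = {1, 7, 12, 14, 15} ✓

Identity is valid. (A ∪ B)' = A' ∩ B' = {1, 7, 12, 14, 15}


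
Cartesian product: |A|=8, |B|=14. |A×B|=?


|A × B| = |A| × |B|
= 8 × 14
= 112

|A × B| = 112


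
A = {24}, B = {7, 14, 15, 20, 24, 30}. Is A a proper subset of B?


A ⊂ B requires: A ⊆ B AND A ≠ B.
A ⊆ B? Yes
A = B? No
A ⊂ B: Yes (A is a proper subset of B)

Yes, A ⊂ B


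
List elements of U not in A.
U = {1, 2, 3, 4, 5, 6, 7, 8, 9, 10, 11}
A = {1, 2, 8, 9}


Aᶜ = U \ A = elements in U but not in A
U = {1, 2, 3, 4, 5, 6, 7, 8, 9, 10, 11}
A = {1, 2, 8, 9}
Aᶜ = {3, 4, 5, 6, 7, 10, 11}

Aᶜ = {3, 4, 5, 6, 7, 10, 11}


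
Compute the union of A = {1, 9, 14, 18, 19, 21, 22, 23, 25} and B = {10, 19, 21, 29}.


A ∪ B = all elements in A or B (or both)
A = {1, 9, 14, 18, 19, 21, 22, 23, 25}
B = {10, 19, 21, 29}
A ∪ B = {1, 9, 10, 14, 18, 19, 21, 22, 23, 25, 29}

A ∪ B = {1, 9, 10, 14, 18, 19, 21, 22, 23, 25, 29}


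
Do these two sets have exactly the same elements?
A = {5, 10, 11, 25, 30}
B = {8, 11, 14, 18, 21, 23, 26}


Two sets are equal iff they have exactly the same elements.
A = {5, 10, 11, 25, 30}
B = {8, 11, 14, 18, 21, 23, 26}
Differences: {5, 8, 10, 14, 18, 21, 23, 25, 26, 30}
A ≠ B

No, A ≠ B


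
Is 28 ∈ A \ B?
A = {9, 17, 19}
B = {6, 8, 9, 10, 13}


A = {9, 17, 19}, B = {6, 8, 9, 10, 13}
A \ B = elements in A but not in B
A \ B = {17, 19}
Checking if 28 ∈ A \ B
28 is not in A \ B → False

28 ∉ A \ B


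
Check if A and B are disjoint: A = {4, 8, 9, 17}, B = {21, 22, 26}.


Disjoint means A ∩ B = ∅.
A ∩ B = ∅
A ∩ B = ∅, so A and B are disjoint.

Yes, A and B are disjoint


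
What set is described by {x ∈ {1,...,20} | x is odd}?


Checking each candidate:
Condition: odd numbers in {1,...,20}
Result = {1, 3, 5, 7, 9, 11, 13, 15, 17, 19}

{1, 3, 5, 7, 9, 11, 13, 15, 17, 19}


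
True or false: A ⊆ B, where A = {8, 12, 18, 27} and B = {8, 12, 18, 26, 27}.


A ⊆ B means every element of A is in B.
All elements of A are in B.
So A ⊆ B.

Yes, A ⊆ B


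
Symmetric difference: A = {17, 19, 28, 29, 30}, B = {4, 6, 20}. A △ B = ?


A △ B = (A \ B) ∪ (B \ A) = elements in exactly one of A or B
A \ B = {17, 19, 28, 29, 30}
B \ A = {4, 6, 20}
A △ B = {4, 6, 17, 19, 20, 28, 29, 30}

A △ B = {4, 6, 17, 19, 20, 28, 29, 30}


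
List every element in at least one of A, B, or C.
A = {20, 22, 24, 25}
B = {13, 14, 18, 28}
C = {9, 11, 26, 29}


A ∪ B = {13, 14, 18, 20, 22, 24, 25, 28}
(A ∪ B) ∪ C = {9, 11, 13, 14, 18, 20, 22, 24, 25, 26, 28, 29}

A ∪ B ∪ C = {9, 11, 13, 14, 18, 20, 22, 24, 25, 26, 28, 29}


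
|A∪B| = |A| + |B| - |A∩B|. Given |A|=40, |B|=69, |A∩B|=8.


|A ∪ B| = |A| + |B| - |A ∩ B|
= 40 + 69 - 8
= 101

|A ∪ B| = 101


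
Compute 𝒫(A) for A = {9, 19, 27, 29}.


|A| = 4, so |P(A)| = 2^4 = 16
Enumerate subsets by cardinality (0 to 4):
∅, {9}, {19}, {27}, {29}, {9, 19}, {9, 27}, {9, 29}, {19, 27}, {19, 29}, {27, 29}, {9, 19, 27}, {9, 19, 29}, {9, 27, 29}, {19, 27, 29}, {9, 19, 27, 29}

P(A) has 16 subsets: ∅, {9}, {19}, {27}, {29}, {9, 19}, {9, 27}, {9, 29}, {19, 27}, {19, 29}, {27, 29}, {9, 19, 27}, {9, 19, 29}, {9, 27, 29}, {19, 27, 29}, {9, 19, 27, 29}


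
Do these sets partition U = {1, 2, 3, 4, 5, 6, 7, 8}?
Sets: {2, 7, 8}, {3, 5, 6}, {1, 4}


A partition requires: (1) non-empty parts, (2) pairwise disjoint, (3) union = U
Parts: {2, 7, 8}, {3, 5, 6}, {1, 4}
Union of parts: {1, 2, 3, 4, 5, 6, 7, 8}
U = {1, 2, 3, 4, 5, 6, 7, 8}
All non-empty? True
Pairwise disjoint? True
Covers U? True

Yes, valid partition


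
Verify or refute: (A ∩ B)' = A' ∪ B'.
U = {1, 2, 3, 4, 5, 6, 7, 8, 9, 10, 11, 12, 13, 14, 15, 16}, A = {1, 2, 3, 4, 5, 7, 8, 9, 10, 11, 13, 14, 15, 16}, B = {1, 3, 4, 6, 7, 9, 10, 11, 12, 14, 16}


LHS: A ∩ B = {1, 3, 4, 7, 9, 10, 11, 14, 16}
(A ∩ B)' = U \ (A ∩ B) = {2, 5, 6, 8, 12, 13, 15}
A' = {6, 12}, B' = {2, 5, 8, 13, 15}
Claimed RHS: A' ∪ B' = {2, 5, 6, 8, 12, 13, 15}
Identity is VALID: LHS = RHS = {2, 5, 6, 8, 12, 13, 15} ✓

Identity is valid. (A ∩ B)' = A' ∪ B' = {2, 5, 6, 8, 12, 13, 15}


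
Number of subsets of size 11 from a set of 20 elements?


C(n,k) = n! / (k!(n-k)!)
C(20,11) = 20! / (11!9!)
= 167960

C(20,11) = 167960


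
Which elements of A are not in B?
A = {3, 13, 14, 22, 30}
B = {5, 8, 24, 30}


A \ B = elements in A but not in B
A = {3, 13, 14, 22, 30}
B = {5, 8, 24, 30}
Remove from A any elements in B
A \ B = {3, 13, 14, 22}

A \ B = {3, 13, 14, 22}


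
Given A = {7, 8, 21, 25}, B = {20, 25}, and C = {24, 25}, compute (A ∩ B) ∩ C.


A ∩ B = {25}
(A ∩ B) ∩ C = {25}

A ∩ B ∩ C = {25}


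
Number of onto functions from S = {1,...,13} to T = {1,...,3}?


n = |S| = 13, k = |T| = 3. Surjections via inclusion-exclusion:
S(n,k) = Σ(-1)^i × C(k,i) × (k-i)^n, i=0 to k
i=0: (-1)^0×C(3,0)×3^13 = 1594323
i=1: (-1)^1×C(3,1)×2^13 = -24576
i=2: (-1)^2×C(3,2)×1^13 = 3
i=3: (-1)^3×C(3,3)×0^13 = 0
Total = 1569750

Number of surjections = 1569750


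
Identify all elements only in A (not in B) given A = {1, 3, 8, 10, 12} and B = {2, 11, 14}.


A = {1, 3, 8, 10, 12}
B = {2, 11, 14}
Region: only in A (not in B)
Elements: {1, 3, 8, 10, 12}

Elements only in A (not in B): {1, 3, 8, 10, 12}


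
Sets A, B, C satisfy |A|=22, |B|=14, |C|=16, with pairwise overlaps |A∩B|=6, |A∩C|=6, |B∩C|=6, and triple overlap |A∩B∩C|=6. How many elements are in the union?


|A∪B∪C| = |A|+|B|+|C| - |A∩B|-|A∩C|-|B∩C| + |A∩B∩C|
= 22+14+16 - 6-6-6 + 6
= 52 - 18 + 6
= 40

|A ∪ B ∪ C| = 40


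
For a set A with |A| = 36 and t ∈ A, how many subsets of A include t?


Subsets of A containing t correspond to subsets of A \ {t}, which has 35 elements.
Count = 2^(n-1) = 2^35
= 34359738368

Number of subsets containing t = 34359738368


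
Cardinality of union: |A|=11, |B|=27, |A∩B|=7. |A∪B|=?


|A ∪ B| = |A| + |B| - |A ∩ B|
= 11 + 27 - 7
= 31

|A ∪ B| = 31


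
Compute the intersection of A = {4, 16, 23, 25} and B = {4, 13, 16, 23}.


A ∩ B = elements in both A and B
A = {4, 16, 23, 25}
B = {4, 13, 16, 23}
A ∩ B = {4, 16, 23}

A ∩ B = {4, 16, 23}


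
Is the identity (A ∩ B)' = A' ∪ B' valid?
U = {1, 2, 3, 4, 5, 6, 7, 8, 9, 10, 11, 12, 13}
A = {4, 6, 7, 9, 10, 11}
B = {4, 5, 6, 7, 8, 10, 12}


LHS: A ∩ B = {4, 6, 7, 10}
(A ∩ B)' = U \ (A ∩ B) = {1, 2, 3, 5, 8, 9, 11, 12, 13}
A' = {1, 2, 3, 5, 8, 12, 13}, B' = {1, 2, 3, 9, 11, 13}
Claimed RHS: A' ∪ B' = {1, 2, 3, 5, 8, 9, 11, 12, 13}
Identity is VALID: LHS = RHS = {1, 2, 3, 5, 8, 9, 11, 12, 13} ✓

Identity is valid. (A ∩ B)' = A' ∪ B' = {1, 2, 3, 5, 8, 9, 11, 12, 13}


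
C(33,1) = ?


C(n,k) = n! / (k!(n-k)!)
C(33,1) = 33! / (1!32!)
= 33

C(33,1) = 33


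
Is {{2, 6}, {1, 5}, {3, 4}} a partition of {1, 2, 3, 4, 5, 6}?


A partition requires: (1) non-empty parts, (2) pairwise disjoint, (3) union = U
Parts: {2, 6}, {1, 5}, {3, 4}
Union of parts: {1, 2, 3, 4, 5, 6}
U = {1, 2, 3, 4, 5, 6}
All non-empty? True
Pairwise disjoint? True
Covers U? True

Yes, valid partition


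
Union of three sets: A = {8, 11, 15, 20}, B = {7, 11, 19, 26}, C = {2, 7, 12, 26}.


A ∪ B = {7, 8, 11, 15, 19, 20, 26}
(A ∪ B) ∪ C = {2, 7, 8, 11, 12, 15, 19, 20, 26}

A ∪ B ∪ C = {2, 7, 8, 11, 12, 15, 19, 20, 26}


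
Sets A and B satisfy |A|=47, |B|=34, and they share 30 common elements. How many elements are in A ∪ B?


|A ∪ B| = |A| + |B| - |A ∩ B|
= 47 + 34 - 30
= 51

|A ∪ B| = 51


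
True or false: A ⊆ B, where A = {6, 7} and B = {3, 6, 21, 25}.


A ⊆ B means every element of A is in B.
Elements in A not in B: {7}
So A ⊄ B.

No, A ⊄ B


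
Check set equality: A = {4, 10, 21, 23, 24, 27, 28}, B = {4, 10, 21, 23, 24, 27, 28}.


Two sets are equal iff they have exactly the same elements.
A = {4, 10, 21, 23, 24, 27, 28}
B = {4, 10, 21, 23, 24, 27, 28}
Same elements → A = B

Yes, A = B


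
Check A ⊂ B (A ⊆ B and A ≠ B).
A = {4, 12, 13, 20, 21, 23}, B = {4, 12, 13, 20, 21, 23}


A ⊂ B requires: A ⊆ B AND A ≠ B.
A ⊆ B? Yes
A = B? Yes
A = B, so A is not a PROPER subset.

No, A is not a proper subset of B


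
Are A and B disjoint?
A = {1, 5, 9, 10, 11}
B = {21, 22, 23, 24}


Disjoint means A ∩ B = ∅.
A ∩ B = ∅
A ∩ B = ∅, so A and B are disjoint.

Yes, A and B are disjoint


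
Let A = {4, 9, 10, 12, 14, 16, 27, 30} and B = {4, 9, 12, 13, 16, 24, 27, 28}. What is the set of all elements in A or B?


A ∪ B = all elements in A or B (or both)
A = {4, 9, 10, 12, 14, 16, 27, 30}
B = {4, 9, 12, 13, 16, 24, 27, 28}
A ∪ B = {4, 9, 10, 12, 13, 14, 16, 24, 27, 28, 30}

A ∪ B = {4, 9, 10, 12, 13, 14, 16, 24, 27, 28, 30}


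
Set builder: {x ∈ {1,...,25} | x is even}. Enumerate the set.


Checking each candidate:
Condition: even numbers in {1,...,25}
Result = {2, 4, 6, 8, 10, 12, 14, 16, 18, 20, 22, 24}

{2, 4, 6, 8, 10, 12, 14, 16, 18, 20, 22, 24}


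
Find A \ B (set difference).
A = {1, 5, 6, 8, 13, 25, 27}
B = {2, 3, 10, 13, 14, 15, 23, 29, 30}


A \ B = elements in A but not in B
A = {1, 5, 6, 8, 13, 25, 27}
B = {2, 3, 10, 13, 14, 15, 23, 29, 30}
Remove from A any elements in B
A \ B = {1, 5, 6, 8, 25, 27}

A \ B = {1, 5, 6, 8, 25, 27}


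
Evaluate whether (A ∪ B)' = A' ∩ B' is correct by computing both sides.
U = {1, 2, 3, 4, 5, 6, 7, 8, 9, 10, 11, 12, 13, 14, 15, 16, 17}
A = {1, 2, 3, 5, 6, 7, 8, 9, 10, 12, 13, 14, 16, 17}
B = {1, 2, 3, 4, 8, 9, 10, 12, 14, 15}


LHS: A ∪ B = {1, 2, 3, 4, 5, 6, 7, 8, 9, 10, 12, 13, 14, 15, 16, 17}
(A ∪ B)' = U \ (A ∪ B) = {11}
A' = {4, 11, 15}, B' = {5, 6, 7, 11, 13, 16, 17}
Claimed RHS: A' ∩ B' = {11}
Identity is VALID: LHS = RHS = {11} ✓

Identity is valid. (A ∪ B)' = A' ∩ B' = {11}


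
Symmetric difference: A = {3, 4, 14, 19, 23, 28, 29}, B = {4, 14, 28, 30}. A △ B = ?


A △ B = (A \ B) ∪ (B \ A) = elements in exactly one of A or B
A \ B = {3, 19, 23, 29}
B \ A = {30}
A △ B = {3, 19, 23, 29, 30}

A △ B = {3, 19, 23, 29, 30}


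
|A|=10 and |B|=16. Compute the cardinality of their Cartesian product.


|A × B| = |A| × |B|
= 10 × 16
= 160

|A × B| = 160


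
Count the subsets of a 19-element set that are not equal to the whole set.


Total subsets = 2^n = 2^19 = 524288
Proper subsets exclude the set itself: 2^n - 1
= 524288 - 1
= 524287

Number of proper subsets = 524287


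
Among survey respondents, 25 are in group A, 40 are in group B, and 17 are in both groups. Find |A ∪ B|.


|A ∪ B| = |A| + |B| - |A ∩ B|
= 25 + 40 - 17
= 48

|A ∪ B| = 48


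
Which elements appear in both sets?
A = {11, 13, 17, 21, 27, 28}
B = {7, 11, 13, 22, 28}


A ∩ B = elements in both A and B
A = {11, 13, 17, 21, 27, 28}
B = {7, 11, 13, 22, 28}
A ∩ B = {11, 13, 28}

A ∩ B = {11, 13, 28}


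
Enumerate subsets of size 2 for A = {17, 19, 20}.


|A| = 3, so A has C(3,2) = 3 subsets of size 2.
Enumerate by choosing 2 elements from A at a time:
{17, 19}, {17, 20}, {19, 20}

2-element subsets (3 total): {17, 19}, {17, 20}, {19, 20}


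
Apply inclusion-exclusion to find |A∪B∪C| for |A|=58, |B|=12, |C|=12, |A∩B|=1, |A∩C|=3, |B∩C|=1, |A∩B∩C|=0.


|A∪B∪C| = |A|+|B|+|C| - |A∩B|-|A∩C|-|B∩C| + |A∩B∩C|
= 58+12+12 - 1-3-1 + 0
= 82 - 5 + 0
= 77

|A ∪ B ∪ C| = 77


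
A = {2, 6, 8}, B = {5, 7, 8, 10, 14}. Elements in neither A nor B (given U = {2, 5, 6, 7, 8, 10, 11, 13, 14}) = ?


A = {2, 6, 8}
B = {5, 7, 8, 10, 14}
Region: in neither A nor B (given U = {2, 5, 6, 7, 8, 10, 11, 13, 14})
Elements: {11, 13}

Elements in neither A nor B (given U = {2, 5, 6, 7, 8, 10, 11, 13, 14}): {11, 13}


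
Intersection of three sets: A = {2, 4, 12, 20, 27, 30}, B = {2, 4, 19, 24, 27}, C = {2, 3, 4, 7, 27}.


A ∩ B = {2, 4, 27}
(A ∩ B) ∩ C = {2, 4, 27}

A ∩ B ∩ C = {2, 4, 27}


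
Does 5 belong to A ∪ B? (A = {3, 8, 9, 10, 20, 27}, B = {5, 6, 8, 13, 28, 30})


A = {3, 8, 9, 10, 20, 27}, B = {5, 6, 8, 13, 28, 30}
A ∪ B = all elements in A or B
A ∪ B = {3, 5, 6, 8, 9, 10, 13, 20, 27, 28, 30}
Checking if 5 ∈ A ∪ B
5 is in A ∪ B → True

5 ∈ A ∪ B


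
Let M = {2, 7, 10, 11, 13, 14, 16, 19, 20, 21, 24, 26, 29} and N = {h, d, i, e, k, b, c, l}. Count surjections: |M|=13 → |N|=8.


n = |M| = 13, k = |N| = 8. Surjections via inclusion-exclusion:
S(n,k) = Σ(-1)^i × C(k,i) × (k-i)^n, i=0 to k
i=0: (-1)^0×C(8,0)×8^13 = 549755813888
i=1: (-1)^1×C(8,1)×7^13 = -775112083256
i=2: (-1)^2×C(8,2)×6^13 = 365699432448
i=3: (-1)^3×C(8,3)×5^13 = -68359375000
i=4: (-1)^4×C(8,4)×4^13 = 4697620480
i=5: (-1)^5×C(8,5)×3^13 = -89282088
i=6: (-1)^6×C(8,6)×2^13 = 229376
i=7: (-1)^7×C(8,7)×1^13 = -8
i=8: (-1)^8×C(8,8)×0^13 = 0
Total = 76592355840

Number of surjections = 76592355840


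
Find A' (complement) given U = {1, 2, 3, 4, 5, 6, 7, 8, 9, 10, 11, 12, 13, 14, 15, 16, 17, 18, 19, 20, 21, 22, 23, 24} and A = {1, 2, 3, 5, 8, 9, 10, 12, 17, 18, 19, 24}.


Aᶜ = U \ A = elements in U but not in A
U = {1, 2, 3, 4, 5, 6, 7, 8, 9, 10, 11, 12, 13, 14, 15, 16, 17, 18, 19, 20, 21, 22, 23, 24}
A = {1, 2, 3, 5, 8, 9, 10, 12, 17, 18, 19, 24}
Aᶜ = {4, 6, 7, 11, 13, 14, 15, 16, 20, 21, 22, 23}

Aᶜ = {4, 6, 7, 11, 13, 14, 15, 16, 20, 21, 22, 23}


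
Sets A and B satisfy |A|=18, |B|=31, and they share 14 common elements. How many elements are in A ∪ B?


|A ∪ B| = |A| + |B| - |A ∩ B|
= 18 + 31 - 14
= 35

|A ∪ B| = 35


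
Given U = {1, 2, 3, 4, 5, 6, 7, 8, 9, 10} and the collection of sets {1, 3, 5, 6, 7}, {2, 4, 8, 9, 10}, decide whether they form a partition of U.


A partition requires: (1) non-empty parts, (2) pairwise disjoint, (3) union = U
Parts: {1, 3, 5, 6, 7}, {2, 4, 8, 9, 10}
Union of parts: {1, 2, 3, 4, 5, 6, 7, 8, 9, 10}
U = {1, 2, 3, 4, 5, 6, 7, 8, 9, 10}
All non-empty? True
Pairwise disjoint? True
Covers U? True

Yes, valid partition


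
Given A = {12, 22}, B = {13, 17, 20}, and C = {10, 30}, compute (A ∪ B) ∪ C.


A ∪ B = {12, 13, 17, 20, 22}
(A ∪ B) ∪ C = {10, 12, 13, 17, 20, 22, 30}

A ∪ B ∪ C = {10, 12, 13, 17, 20, 22, 30}


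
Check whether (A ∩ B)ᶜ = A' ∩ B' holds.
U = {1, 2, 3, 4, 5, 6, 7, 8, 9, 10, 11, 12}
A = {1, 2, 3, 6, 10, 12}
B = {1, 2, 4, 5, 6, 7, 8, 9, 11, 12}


LHS: A ∩ B = {1, 2, 6, 12}
(A ∩ B)' = U \ (A ∩ B) = {3, 4, 5, 7, 8, 9, 10, 11}
A' = {4, 5, 7, 8, 9, 11}, B' = {3, 10}
Claimed RHS: A' ∩ B' = ∅
Identity is INVALID: LHS = {3, 4, 5, 7, 8, 9, 10, 11} but the RHS claimed here equals ∅. The correct form is (A ∩ B)' = A' ∪ B'.

Identity is invalid: (A ∩ B)' = {3, 4, 5, 7, 8, 9, 10, 11} but A' ∩ B' = ∅. The correct De Morgan law is (A ∩ B)' = A' ∪ B'.


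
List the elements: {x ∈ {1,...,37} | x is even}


Checking each candidate:
Condition: even numbers in {1,...,37}
Result = {2, 4, 6, 8, 10, 12, 14, 16, 18, 20, 22, 24, 26, 28, 30, 32, 34, 36}

{2, 4, 6, 8, 10, 12, 14, 16, 18, 20, 22, 24, 26, 28, 30, 32, 34, 36}


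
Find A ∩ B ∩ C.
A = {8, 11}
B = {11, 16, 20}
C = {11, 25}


A ∩ B = {11}
(A ∩ B) ∩ C = {11}

A ∩ B ∩ C = {11}


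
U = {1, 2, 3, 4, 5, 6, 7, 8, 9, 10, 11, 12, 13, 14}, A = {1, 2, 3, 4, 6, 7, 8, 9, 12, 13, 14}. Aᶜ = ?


Aᶜ = U \ A = elements in U but not in A
U = {1, 2, 3, 4, 5, 6, 7, 8, 9, 10, 11, 12, 13, 14}
A = {1, 2, 3, 4, 6, 7, 8, 9, 12, 13, 14}
Aᶜ = {5, 10, 11}

Aᶜ = {5, 10, 11}


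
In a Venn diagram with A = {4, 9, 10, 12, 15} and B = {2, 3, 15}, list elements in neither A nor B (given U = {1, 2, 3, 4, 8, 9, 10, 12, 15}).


A = {4, 9, 10, 12, 15}
B = {2, 3, 15}
Region: in neither A nor B (given U = {1, 2, 3, 4, 8, 9, 10, 12, 15})
Elements: {1, 8}

Elements in neither A nor B (given U = {1, 2, 3, 4, 8, 9, 10, 12, 15}): {1, 8}


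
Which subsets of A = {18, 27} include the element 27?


A subset of A contains 27 iff the remaining 1 elements form any subset of A \ {27}.
Count: 2^(n-1) = 2^1 = 2
Subsets containing 27: {27}, {18, 27}

Subsets containing 27 (2 total): {27}, {18, 27}


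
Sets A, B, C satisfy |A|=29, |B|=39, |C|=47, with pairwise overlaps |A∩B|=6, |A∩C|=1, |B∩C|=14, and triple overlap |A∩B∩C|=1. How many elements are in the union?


|A∪B∪C| = |A|+|B|+|C| - |A∩B|-|A∩C|-|B∩C| + |A∩B∩C|
= 29+39+47 - 6-1-14 + 1
= 115 - 21 + 1
= 95

|A ∪ B ∪ C| = 95


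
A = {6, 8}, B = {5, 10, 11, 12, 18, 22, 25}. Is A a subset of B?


A ⊆ B means every element of A is in B.
Elements in A not in B: {6, 8}
So A ⊄ B.

No, A ⊄ B


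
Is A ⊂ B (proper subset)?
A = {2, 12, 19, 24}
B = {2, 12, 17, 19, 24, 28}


A ⊂ B requires: A ⊆ B AND A ≠ B.
A ⊆ B? Yes
A = B? No
A ⊂ B: Yes (A is a proper subset of B)

Yes, A ⊂ B


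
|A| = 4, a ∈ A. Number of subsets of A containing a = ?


Subsets of A containing a correspond to subsets of A \ {a}, which has 3 elements.
Count = 2^(n-1) = 2^3
= 8

Number of subsets containing a = 8


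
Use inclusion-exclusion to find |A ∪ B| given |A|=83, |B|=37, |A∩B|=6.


|A ∪ B| = |A| + |B| - |A ∩ B|
= 83 + 37 - 6
= 114

|A ∪ B| = 114


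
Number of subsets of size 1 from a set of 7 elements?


C(n,k) = n! / (k!(n-k)!)
C(7,1) = 7! / (1!6!)
= 7

C(7,1) = 7


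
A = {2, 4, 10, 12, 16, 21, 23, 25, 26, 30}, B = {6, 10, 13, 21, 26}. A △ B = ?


A △ B = (A \ B) ∪ (B \ A) = elements in exactly one of A or B
A \ B = {2, 4, 12, 16, 23, 25, 30}
B \ A = {6, 13}
A △ B = {2, 4, 6, 12, 13, 16, 23, 25, 30}

A △ B = {2, 4, 6, 12, 13, 16, 23, 25, 30}


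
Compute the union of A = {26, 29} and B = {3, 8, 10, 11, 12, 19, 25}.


A ∪ B = all elements in A or B (or both)
A = {26, 29}
B = {3, 8, 10, 11, 12, 19, 25}
A ∪ B = {3, 8, 10, 11, 12, 19, 25, 26, 29}

A ∪ B = {3, 8, 10, 11, 12, 19, 25, 26, 29}


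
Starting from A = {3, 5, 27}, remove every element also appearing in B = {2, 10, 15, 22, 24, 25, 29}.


A \ B = elements in A but not in B
A = {3, 5, 27}
B = {2, 10, 15, 22, 24, 25, 29}
Remove from A any elements in B
A \ B = {3, 5, 27}

A \ B = {3, 5, 27}
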